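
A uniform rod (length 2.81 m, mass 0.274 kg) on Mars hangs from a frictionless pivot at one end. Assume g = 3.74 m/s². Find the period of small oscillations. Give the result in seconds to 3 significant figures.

For a physical pendulum T = 2π√(I/(mgd)), with d = 1.405 m from pivot to centre of mass.
I_cm = mL²/12 = 0.274 × 2.81²/12 = 0.1803 kg·m²; I = I_cm + md² = 0.1803 + 0.274 × 1.405² = 0.7212 kg·m².
T = 2π√(0.7212/(0.274 × 3.74 × 1.405)) = 4.45 s.

4.45 s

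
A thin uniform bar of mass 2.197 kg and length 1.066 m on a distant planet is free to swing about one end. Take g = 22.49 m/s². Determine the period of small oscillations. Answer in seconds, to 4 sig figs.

For a physical pendulum T = 2π√(I/(mgd)), with d = 0.53300 m from pivot to centre of mass.
I_cm = mL²/12 = 2.197 × 1.066²/12 = 0.20805 kg·m²; I = I_cm + md² = 0.20805 + 2.197 × 0.53300² = 0.83219 kg·m².
T = 2π√(0.83219/(2.197 × 22.49 × 0.53300)) = 1.117 s.

1.117 s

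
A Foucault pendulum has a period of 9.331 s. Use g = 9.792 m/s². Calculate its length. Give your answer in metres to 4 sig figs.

From T = 2π√(L/g), L = gT²/(4π²) = 9.792 × 9.3310²/(4π²) = 21.60 m.

21.60 m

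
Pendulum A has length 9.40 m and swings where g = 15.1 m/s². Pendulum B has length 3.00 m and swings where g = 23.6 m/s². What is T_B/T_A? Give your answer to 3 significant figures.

T = 2π√(L/g), so T_B/T_A = √((L_B/g_B)/(L_A/g_A)) = √((3.00/23.6)/(9.40/15.1)) = 0.452.

0.452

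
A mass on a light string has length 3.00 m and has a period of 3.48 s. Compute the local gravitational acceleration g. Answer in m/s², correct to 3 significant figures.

From T = 2π√(L/g), g = 4π²L/T² = 4π² × 3.00/3.480² = 9.78 m/s².

9.78 m/s²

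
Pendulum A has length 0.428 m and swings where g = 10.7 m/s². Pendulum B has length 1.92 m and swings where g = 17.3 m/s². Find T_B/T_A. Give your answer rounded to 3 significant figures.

T = 2π√(L/g), so T_B/T_A = √((L_B/g_B)/(L_A/g_A)) = √((1.92/17.3)/(0.428/10.7)) = 1.67.

1.67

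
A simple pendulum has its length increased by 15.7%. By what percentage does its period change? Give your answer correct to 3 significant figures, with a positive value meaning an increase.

T ∝ √L, so T'/T = √(1.157) = 1.076.
Percentage change in T = (1.076 − 1) × 100% = 7.56%.

7.56%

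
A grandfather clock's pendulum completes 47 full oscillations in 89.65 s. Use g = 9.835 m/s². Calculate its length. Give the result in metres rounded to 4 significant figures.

0.9064 m

T = 89.65/47 = 1.9074 s.
From T = 2π√(L/g), L = gT²/(4π²) = 9.835 × 1.9074²/(4π²) = 0.9064 m.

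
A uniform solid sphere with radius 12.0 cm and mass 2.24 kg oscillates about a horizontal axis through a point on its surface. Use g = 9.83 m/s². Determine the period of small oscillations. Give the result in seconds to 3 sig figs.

0.821 s

I_cm = (2/5)mr² = 0.01290 kg·m². The pivot is at distance d = 0.120 m from the centre of mass.
By the parallel-axis theorem, I = I_cm + md² = 0.01290 + 0.03226 = 0.04516 kg·m².
T = 2π√(I/(mgd)) = 2π√(0.04516/(2.24 × 9.83 × 0.120)) = 0.821 s.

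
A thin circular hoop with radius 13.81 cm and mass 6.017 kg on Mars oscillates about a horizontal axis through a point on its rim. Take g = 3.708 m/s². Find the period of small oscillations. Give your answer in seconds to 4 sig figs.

I_cm = mr² = 0.11475 kg·m². The pivot is at distance d = 0.1381 m from the centre of mass.
By the parallel-axis theorem, I = I_cm + md² = 0.11475 + 0.11475 = 0.22951 kg·m².
T = 2π√(I/(mgd)) = 2π√(0.22951/(6.017 × 3.708 × 0.1381)) = 1.715 s.

1.715 s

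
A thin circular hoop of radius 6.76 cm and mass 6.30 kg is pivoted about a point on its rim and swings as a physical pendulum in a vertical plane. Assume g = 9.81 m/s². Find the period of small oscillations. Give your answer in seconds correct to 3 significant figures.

I_cm = mr² = 0.02879 kg·m². The pivot is at distance d = 0.0676 m from the centre of mass.
By the parallel-axis theorem, I = I_cm + md² = 0.02879 + 0.02879 = 0.05758 kg·m².
T = 2π√(I/(mgd)) = 2π√(0.05758/(6.30 × 9.81 × 0.0676)) = 0.738 s.

0.738 s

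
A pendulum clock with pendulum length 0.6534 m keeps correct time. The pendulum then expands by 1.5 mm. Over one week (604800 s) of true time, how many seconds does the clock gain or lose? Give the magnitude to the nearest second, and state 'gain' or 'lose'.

lose 693 s

T ∝ √L, so T'/T = √(0.65490/0.6534) = 1.00115.
In 604800 s of true time the clock registers 604800/1.00115 = 604107.0 s, so it loses 693 s.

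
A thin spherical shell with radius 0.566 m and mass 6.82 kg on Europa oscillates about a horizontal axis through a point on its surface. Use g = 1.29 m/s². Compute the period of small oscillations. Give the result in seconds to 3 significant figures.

I_cm = (2/3)mr² = 1.457 kg·m². The pivot is at distance d = 0.566 m from the centre of mass.
By the parallel-axis theorem, I = I_cm + md² = 1.457 + 2.185 = 3.641 kg·m².
T = 2π√(I/(mgd)) = 2π√(3.641/(6.82 × 1.29 × 0.566)) = 5.37 s.

5.37 s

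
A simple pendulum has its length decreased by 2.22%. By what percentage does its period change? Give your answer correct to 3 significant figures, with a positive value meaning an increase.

T ∝ √L, so T'/T = √(0.9778) = 0.9888.
Percentage change in T = (0.9888 − 1) × 100% = -1.12%.

-1.12%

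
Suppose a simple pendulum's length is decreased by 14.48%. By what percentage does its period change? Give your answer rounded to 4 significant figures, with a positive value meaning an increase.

T ∝ √L, so T'/T = √(0.85520) = 0.92477.
Percentage change in T = (0.92477 − 1) × 100% = -7.523%.

-7.523%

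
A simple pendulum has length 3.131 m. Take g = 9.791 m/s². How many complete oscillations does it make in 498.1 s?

T = 2π√(L/g) = 2π√(3.131/9.791) = 3.5531 s.
Number of complete oscillations = ⌊498.1/3.5531⌋ = ⌊140.19⌋ = 140.

140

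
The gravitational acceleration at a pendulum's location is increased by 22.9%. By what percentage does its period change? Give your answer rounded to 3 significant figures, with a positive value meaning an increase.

T ∝ 1/√g, so T'/T = 1/√(1.229) = 0.9020.
Percentage change in T = (0.9020 − 1) × 100% = -9.80%.

-9.80%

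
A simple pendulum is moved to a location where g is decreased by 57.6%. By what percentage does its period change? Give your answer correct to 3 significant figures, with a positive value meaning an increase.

T ∝ 1/√g, so T'/T = 1/√(0.4240) = 1.536.
Percentage change in T = (1.536 − 1) × 100% = 53.6%.

53.6%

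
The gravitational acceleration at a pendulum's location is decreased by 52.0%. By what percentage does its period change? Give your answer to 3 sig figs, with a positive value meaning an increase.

44.3%

T ∝ 1/√g, so T'/T = 1/√(0.4800) = 1.443.
Percentage change in T = (1.443 − 1) × 100% = 44.3%.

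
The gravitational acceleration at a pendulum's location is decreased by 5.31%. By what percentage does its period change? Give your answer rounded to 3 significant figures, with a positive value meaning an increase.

2.77%

T ∝ 1/√g, so T'/T = 1/√(0.9469) = 1.028.
Percentage change in T = (1.028 − 1) × 100% = 2.77%.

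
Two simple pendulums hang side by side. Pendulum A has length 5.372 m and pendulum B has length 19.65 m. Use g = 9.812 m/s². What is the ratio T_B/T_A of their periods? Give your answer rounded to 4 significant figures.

1.913

T ∝ √L, so T_B/T_A = √(L_B/L_A) = √(19.65/5.372) = 1.913.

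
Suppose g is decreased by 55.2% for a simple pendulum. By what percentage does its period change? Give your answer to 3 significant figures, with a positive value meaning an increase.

T ∝ 1/√g, so T'/T = 1/√(0.4480) = 1.494.
Percentage change in T = (1.494 − 1) × 100% = 49.4%.

49.4%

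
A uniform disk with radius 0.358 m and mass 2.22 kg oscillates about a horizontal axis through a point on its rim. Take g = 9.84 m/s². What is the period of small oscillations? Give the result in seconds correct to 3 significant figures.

I_cm = ½mr² = 0.1423 kg·m². The pivot is at distance d = 0.358 m from the centre of mass.
By the parallel-axis theorem, I = I_cm + md² = 0.1423 + 0.2845 = 0.4268 kg·m².
T = 2π√(I/(mgd)) = 2π√(0.4268/(2.22 × 9.84 × 0.358)) = 1.47 s.

1.47 s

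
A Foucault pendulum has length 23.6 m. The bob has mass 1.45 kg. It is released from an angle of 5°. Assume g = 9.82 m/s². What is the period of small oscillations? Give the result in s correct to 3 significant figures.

9.74 s

T = 2π√(L/g) = 2π√(23.6/9.82) = 2π × 1.550 = 9.74 s.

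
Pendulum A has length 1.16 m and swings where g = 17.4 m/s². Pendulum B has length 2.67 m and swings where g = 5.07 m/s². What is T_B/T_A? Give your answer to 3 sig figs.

2.81

T = 2π√(L/g), so T_B/T_A = √((L_B/g_B)/(L_A/g_A)) = √((2.67/5.07)/(1.16/17.4)) = 2.81.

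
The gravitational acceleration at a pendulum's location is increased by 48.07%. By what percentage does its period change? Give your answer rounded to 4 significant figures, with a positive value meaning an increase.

-17.82%

T ∝ 1/√g, so T'/T = 1/√(1.4807) = 0.82180.
Percentage change in T = (0.82180 − 1) × 100% = -17.82%.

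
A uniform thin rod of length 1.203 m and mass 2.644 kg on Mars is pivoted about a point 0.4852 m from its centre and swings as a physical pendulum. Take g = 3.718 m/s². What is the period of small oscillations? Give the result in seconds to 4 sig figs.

2.791 s

For a physical pendulum T = 2π√(I/(mgd)), with d = 0.48520 m from pivot to centre of mass.
I_cm = mL²/12 = 2.644 × 1.203²/12 = 0.31887 kg·m²; I = I_cm + md² = 0.31887 + 2.644 × 0.48520² = 0.94132 kg·m².
T = 2π√(0.94132/(2.644 × 3.718 × 0.48520)) = 2.791 s.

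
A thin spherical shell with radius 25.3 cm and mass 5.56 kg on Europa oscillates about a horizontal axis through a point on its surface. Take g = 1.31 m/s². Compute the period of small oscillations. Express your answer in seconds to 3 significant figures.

I_cm = (2/3)mr² = 0.2373 kg·m². The pivot is at distance d = 0.253 m from the centre of mass.
By the parallel-axis theorem, I = I_cm + md² = 0.2373 + 0.3559 = 0.5932 kg·m².
T = 2π√(I/(mgd)) = 2π√(0.5932/(5.56 × 1.31 × 0.253)) = 3.56 s.

3.56 s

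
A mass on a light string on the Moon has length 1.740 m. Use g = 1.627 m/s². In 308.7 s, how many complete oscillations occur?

47

T = 2π√(L/g) = 2π√(1.740/1.627) = 6.4977 s.
Number of complete oscillations = ⌊308.7/6.4977⌋ = ⌊47.509⌋ = 47.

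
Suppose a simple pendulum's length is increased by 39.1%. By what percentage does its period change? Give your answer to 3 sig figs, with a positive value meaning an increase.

17.9%

T ∝ √L, so T'/T = √(1.391) = 1.179.
Percentage change in T = (1.179 − 1) × 100% = 17.9%.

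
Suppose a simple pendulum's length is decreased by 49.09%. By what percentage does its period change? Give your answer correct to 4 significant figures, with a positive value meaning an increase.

T ∝ √L, so T'/T = √(0.50910) = 0.71351.
Percentage change in T = (0.71351 − 1) × 100% = -28.65%.

-28.65%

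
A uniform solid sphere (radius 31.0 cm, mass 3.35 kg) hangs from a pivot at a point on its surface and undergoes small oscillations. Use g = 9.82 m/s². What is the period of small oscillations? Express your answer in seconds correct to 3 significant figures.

1.32 s

I_cm = (2/5)mr² = 0.1288 kg·m². The pivot is at distance d = 0.310 m from the centre of mass.
By the parallel-axis theorem, I = I_cm + md² = 0.1288 + 0.3219 = 0.4507 kg·m².
T = 2π√(I/(mgd)) = 2π√(0.4507/(3.35 × 9.82 × 0.310)) = 1.32 s.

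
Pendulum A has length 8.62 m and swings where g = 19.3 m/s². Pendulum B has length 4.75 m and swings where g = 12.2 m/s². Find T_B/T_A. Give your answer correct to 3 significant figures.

0.934

T = 2π√(L/g), so T_B/T_A = √((L_B/g_B)/(L_A/g_A)) = √((4.75/12.2)/(8.62/19.3)) = 0.934.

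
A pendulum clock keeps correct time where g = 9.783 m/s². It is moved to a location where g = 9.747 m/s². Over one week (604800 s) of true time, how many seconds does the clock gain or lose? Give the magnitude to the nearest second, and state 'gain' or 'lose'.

lose 1114 s

The clock's period scales as T ∝ 1/√g, so T'/T = √(9.783/9.747) = 1.00185.
In 604800 s of true time the clock registers 604800/1.00185 = 603686.2 s, so it loses 1114 s.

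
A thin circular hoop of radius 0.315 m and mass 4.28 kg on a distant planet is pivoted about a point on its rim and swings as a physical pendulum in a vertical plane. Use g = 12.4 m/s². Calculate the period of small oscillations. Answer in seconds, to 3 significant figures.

1.42 s

I_cm = mr² = 0.4247 kg·m². The pivot is at distance d = 0.315 m from the centre of mass.
By the parallel-axis theorem, I = I_cm + md² = 0.4247 + 0.4247 = 0.8494 kg·m².
T = 2π√(I/(mgd)) = 2π√(0.8494/(4.28 × 12.4 × 0.315)) = 1.42 s.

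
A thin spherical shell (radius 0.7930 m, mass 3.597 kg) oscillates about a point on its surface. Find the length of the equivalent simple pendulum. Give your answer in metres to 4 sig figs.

1.322 m

The equivalent simple-pendulum length is L_eq = I/(md), where I is about the pivot and d = 0.79300 m.
I_cm = (2/3)mR² = 1.5080 kg·m², so I = I_cm + md² = 1.5080 + 2.2620 = 3.7699 kg·m².
L_eq = 3.7699/(3.597 × 0.79300) = 1.322 m.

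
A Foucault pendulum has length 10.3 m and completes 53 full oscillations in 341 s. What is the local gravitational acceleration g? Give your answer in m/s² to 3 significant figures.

9.82 m/s²

T = 341/53 = 6.434 s.
From T = 2π√(L/g), g = 4π²L/T² = 4π² × 10.3/6.434² = 9.82 m/s².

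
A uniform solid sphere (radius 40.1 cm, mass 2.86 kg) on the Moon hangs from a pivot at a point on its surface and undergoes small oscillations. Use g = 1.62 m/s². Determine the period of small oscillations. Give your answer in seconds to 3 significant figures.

3.70 s

I_cm = (2/5)mr² = 0.1840 kg·m². The pivot is at distance d = 0.401 m from the centre of mass.
By the parallel-axis theorem, I = I_cm + md² = 0.1840 + 0.4599 = 0.6438 kg·m².
T = 2π√(I/(mgd)) = 2π√(0.6438/(2.86 × 1.62 × 0.401)) = 3.70 s.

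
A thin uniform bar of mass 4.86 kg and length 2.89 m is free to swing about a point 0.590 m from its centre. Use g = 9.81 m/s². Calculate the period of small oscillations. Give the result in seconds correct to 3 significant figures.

For a physical pendulum T = 2π√(I/(mgd)), with d = 0.5900 m from pivot to centre of mass.
I_cm = mL²/12 = 4.86 × 2.89²/12 = 3.383 kg·m²; I = I_cm + md² = 3.383 + 4.86 × 0.5900² = 5.074 kg·m².
T = 2π√(5.074/(4.86 × 9.81 × 0.5900)) = 2.67 s.

2.67 s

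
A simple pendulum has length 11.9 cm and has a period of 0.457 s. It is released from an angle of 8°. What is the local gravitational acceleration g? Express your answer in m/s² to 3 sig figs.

From T = 2π√(L/g), g = 4π²L/T² = 4π² × 0.119/0.4570² = 22.5 m/s².

22.5 m/s²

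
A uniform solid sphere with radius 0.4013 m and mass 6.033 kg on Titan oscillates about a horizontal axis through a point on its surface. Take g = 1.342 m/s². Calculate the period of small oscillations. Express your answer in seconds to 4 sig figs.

I_cm = (2/5)mr² = 0.38863 kg·m². The pivot is at distance d = 0.4013 m from the centre of mass.
By the parallel-axis theorem, I = I_cm + md² = 0.38863 + 0.97156 = 1.3602 kg·m².
T = 2π√(I/(mgd)) = 2π√(1.3602/(6.033 × 1.342 × 0.4013)) = 4.065 s.

4.065 s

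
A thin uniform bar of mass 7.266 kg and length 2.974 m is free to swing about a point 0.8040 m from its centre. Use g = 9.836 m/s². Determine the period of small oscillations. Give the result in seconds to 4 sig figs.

2.628 s

For a physical pendulum T = 2π√(I/(mgd)), with d = 0.80400 m from pivot to centre of mass.
I_cm = mL²/12 = 7.266 × 2.974²/12 = 5.3555 kg·m²; I = I_cm + md² = 5.3555 + 7.266 × 0.80400² = 10.052 kg·m².
T = 2π√(10.052/(7.266 × 9.836 × 0.80400)) = 2.628 s.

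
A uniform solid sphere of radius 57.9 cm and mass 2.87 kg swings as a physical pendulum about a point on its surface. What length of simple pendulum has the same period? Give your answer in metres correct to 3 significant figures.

0.811 m

The equivalent simple-pendulum length is L_eq = I/(md), where I is about the pivot and d = 0.5790 m.
I_cm = (2/5)mR² = 0.3849 kg·m², so I = I_cm + md² = 0.3849 + 0.9621 = 1.347 kg·m².
L_eq = 1.347/(2.87 × 0.5790) = 0.811 m.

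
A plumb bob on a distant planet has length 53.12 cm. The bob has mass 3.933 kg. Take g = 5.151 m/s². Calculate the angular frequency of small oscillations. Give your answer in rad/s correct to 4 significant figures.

3.114 rad/s

ω = √(g/L) = √(5.151/0.5312) = 3.114 rad/s.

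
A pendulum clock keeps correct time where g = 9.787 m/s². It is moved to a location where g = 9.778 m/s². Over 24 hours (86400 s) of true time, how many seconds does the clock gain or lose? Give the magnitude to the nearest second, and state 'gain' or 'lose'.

The clock's period scales as T ∝ 1/√g, so T'/T = √(9.787/9.778) = 1.00046.
In 86400 s of true time the clock registers 86400/1.00046 = 86360.3 s, so it loses 40 s.

lose 40 s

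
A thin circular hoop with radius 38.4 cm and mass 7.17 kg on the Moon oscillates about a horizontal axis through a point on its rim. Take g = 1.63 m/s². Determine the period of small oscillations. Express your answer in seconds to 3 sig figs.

I_cm = mr² = 1.057 kg·m². The pivot is at distance d = 0.384 m from the centre of mass.
By the parallel-axis theorem, I = I_cm + md² = 1.057 + 1.057 = 2.115 kg·m².
T = 2π√(I/(mgd)) = 2π√(2.115/(7.17 × 1.63 × 0.384)) = 4.31 s.

4.31 s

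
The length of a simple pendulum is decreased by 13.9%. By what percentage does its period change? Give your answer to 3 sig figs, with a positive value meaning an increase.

-7.21%

T ∝ √L, so T'/T = √(0.8610) = 0.9279.
Percentage change in T = (0.9279 − 1) × 100% = -7.21%.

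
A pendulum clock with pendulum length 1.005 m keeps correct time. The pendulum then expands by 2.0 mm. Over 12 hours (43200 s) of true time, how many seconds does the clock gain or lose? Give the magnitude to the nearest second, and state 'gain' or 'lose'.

lose 43 s

T ∝ √L, so T'/T = √(1.00700/1.005) = 1.00099.
In 43200 s of true time the clock registers 43200/1.00099 = 43157.1 s, so it loses 43 s.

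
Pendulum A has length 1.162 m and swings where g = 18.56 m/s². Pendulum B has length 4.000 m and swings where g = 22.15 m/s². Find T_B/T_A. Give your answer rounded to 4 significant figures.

T = 2π√(L/g), so T_B/T_A = √((L_B/g_B)/(L_A/g_A)) = √((4.000/22.15)/(1.162/18.56)) = 1.698.

1.698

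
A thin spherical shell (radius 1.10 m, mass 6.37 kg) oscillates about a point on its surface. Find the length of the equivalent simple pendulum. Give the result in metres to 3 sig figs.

The equivalent simple-pendulum length is L_eq = I/(md), where I is about the pivot and d = 1.100 m.
I_cm = (2/3)mR² = 5.138 kg·m², so I = I_cm + md² = 5.138 + 7.708 = 12.85 kg·m².
L_eq = 12.85/(6.37 × 1.100) = 1.83 m.

1.83 m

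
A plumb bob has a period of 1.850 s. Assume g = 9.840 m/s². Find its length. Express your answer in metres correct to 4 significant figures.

0.8531 m

From T = 2π√(L/g), L = gT²/(4π²) = 9.840 × 1.8500²/(4π²) = 0.8531 m.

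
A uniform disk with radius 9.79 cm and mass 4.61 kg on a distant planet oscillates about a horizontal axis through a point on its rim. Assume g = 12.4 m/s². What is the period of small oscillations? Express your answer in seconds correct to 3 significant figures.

0.684 s

I_cm = ½mr² = 0.02209 kg·m². The pivot is at distance d = 0.0979 m from the centre of mass.
By the parallel-axis theorem, I = I_cm + md² = 0.02209 + 0.04418 = 0.06628 kg·m².
T = 2π√(I/(mgd)) = 2π√(0.06628/(4.61 × 12.4 × 0.0979)) = 0.684 s.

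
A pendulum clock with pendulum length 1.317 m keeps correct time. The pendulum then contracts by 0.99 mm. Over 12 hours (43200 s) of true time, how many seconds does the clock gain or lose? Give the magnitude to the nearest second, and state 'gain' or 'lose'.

gain 16 s

T ∝ √L, so T'/T = √(1.31601/1.317) = 0.999624.
In 43200 s of true time the clock registers 43200/0.999624 = 43216.2 s, so it gains 16 s.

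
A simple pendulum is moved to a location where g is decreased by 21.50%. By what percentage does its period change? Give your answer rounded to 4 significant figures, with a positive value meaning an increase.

T ∝ 1/√g, so T'/T = 1/√(0.78500) = 1.1287.
Percentage change in T = (1.1287 − 1) × 100% = 12.87%.

12.87%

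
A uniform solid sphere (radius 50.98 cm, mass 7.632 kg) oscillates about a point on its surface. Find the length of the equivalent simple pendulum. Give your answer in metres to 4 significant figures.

The equivalent simple-pendulum length is L_eq = I/(md), where I is about the pivot and d = 0.50980 m.
I_cm = (2/5)mR² = 0.79341 kg·m², so I = I_cm + md² = 0.79341 + 1.9835 = 2.7769 kg·m².
L_eq = 2.7769/(7.632 × 0.50980) = 0.7137 m.

0.7137 m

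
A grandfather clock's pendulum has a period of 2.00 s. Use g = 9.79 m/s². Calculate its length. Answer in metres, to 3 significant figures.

0.992 m

From T = 2π√(L/g), L = gT²/(4π²) = 9.79 × 2.000²/(4π²) = 0.992 m.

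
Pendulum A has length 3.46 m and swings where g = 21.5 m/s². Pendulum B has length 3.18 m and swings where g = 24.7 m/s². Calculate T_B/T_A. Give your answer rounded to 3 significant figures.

0.894

T = 2π√(L/g), so T_B/T_A = √((L_B/g_B)/(L_A/g_A)) = √((3.18/24.7)/(3.46/21.5)) = 0.894.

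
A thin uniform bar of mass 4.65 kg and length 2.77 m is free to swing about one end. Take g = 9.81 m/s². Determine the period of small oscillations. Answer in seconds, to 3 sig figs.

2.73 s

For a physical pendulum T = 2π√(I/(mgd)), with d = 1.385 m from pivot to centre of mass.
I_cm = mL²/12 = 4.65 × 2.77²/12 = 2.973 kg·m²; I = I_cm + md² = 2.973 + 4.65 × 1.385² = 11.89 kg·m².
T = 2π√(11.89/(4.65 × 9.81 × 1.385)) = 2.73 s.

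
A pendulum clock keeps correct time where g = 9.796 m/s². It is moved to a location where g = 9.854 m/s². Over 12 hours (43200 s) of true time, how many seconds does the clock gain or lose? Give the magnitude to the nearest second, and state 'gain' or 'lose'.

gain 128 s

The clock's period scales as T ∝ 1/√g, so T'/T = √(9.796/9.854) = 0.997053.
In 43200 s of true time the clock registers 43200/0.997053 = 43327.7 s, so it gains 128 s.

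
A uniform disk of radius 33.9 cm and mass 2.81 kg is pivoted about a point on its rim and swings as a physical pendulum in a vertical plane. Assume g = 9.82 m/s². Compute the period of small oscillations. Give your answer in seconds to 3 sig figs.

1.43 s

I_cm = ½mr² = 0.1615 kg·m². The pivot is at distance d = 0.339 m from the centre of mass.
By the parallel-axis theorem, I = I_cm + md² = 0.1615 + 0.3229 = 0.4844 kg·m².
T = 2π√(I/(mgd)) = 2π√(0.4844/(2.81 × 9.82 × 0.339)) = 1.43 s.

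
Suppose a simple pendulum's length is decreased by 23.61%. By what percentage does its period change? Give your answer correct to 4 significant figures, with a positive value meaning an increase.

-12.60%

T ∝ √L, so T'/T = √(0.76390) = 0.87401.
Percentage change in T = (0.87401 − 1) × 100% = -12.60%.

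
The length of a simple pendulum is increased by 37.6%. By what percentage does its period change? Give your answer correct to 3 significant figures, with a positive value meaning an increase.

T ∝ √L, so T'/T = √(1.376) = 1.173.
Percentage change in T = (1.173 − 1) × 100% = 17.3%.

17.3%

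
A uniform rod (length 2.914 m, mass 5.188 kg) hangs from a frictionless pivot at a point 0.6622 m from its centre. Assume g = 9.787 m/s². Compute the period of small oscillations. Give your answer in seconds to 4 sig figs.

2.642 s

For a physical pendulum T = 2π√(I/(mgd)), with d = 0.66220 m from pivot to centre of mass.
I_cm = mL²/12 = 5.188 × 2.914²/12 = 3.6711 kg·m²; I = I_cm + md² = 3.6711 + 5.188 × 0.66220² = 5.9461 kg·m².
T = 2π√(5.9461/(5.188 × 9.787 × 0.66220)) = 2.642 s.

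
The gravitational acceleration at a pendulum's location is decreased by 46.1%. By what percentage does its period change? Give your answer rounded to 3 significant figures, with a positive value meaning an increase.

T ∝ 1/√g, so T'/T = 1/√(0.5390) = 1.362.
Percentage change in T = (1.362 − 1) × 100% = 36.2%.

36.2%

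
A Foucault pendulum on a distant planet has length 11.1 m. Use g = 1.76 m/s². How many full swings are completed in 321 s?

20

T = 2π√(L/g) = 2π√(11.1/1.76) = 15.78 s.
Number of complete oscillations = ⌊321/15.78⌋ = ⌊20.34⌋ = 20.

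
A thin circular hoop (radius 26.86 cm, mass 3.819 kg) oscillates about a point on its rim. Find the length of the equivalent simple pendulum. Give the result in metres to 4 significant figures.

0.5372 m

The equivalent simple-pendulum length is L_eq = I/(md), where I is about the pivot and d = 0.26860 m.
I_cm = mR² = 0.27553 kg·m², so I = I_cm + md² = 0.27553 + 0.27553 = 0.55105 kg·m².
L_eq = 0.55105/(3.819 × 0.26860) = 0.5372 m.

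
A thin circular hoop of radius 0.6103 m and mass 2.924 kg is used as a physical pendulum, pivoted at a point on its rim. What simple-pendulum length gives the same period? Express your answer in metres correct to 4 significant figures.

The equivalent simple-pendulum length is L_eq = I/(md), where I is about the pivot and d = 0.61030 m.
I_cm = mR² = 1.0891 kg·m², so I = I_cm + md² = 1.0891 + 1.0891 = 2.1782 kg·m².
L_eq = 2.1782/(2.924 × 0.61030) = 1.221 m.

1.221 m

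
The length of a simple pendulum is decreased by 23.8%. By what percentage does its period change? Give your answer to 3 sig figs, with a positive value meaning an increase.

T ∝ √L, so T'/T = √(0.7620) = 0.8729.
Percentage change in T = (0.8729 − 1) × 100% = -12.7%.

-12.7%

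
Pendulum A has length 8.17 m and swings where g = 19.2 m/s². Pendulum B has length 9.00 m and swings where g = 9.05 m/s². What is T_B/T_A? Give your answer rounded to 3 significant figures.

1.53

T = 2π√(L/g), so T_B/T_A = √((L_B/g_B)/(L_A/g_A)) = √((9.00/9.05)/(8.17/19.2)) = 1.53.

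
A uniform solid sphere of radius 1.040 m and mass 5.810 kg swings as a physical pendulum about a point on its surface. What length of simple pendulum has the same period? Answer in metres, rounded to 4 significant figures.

The equivalent simple-pendulum length is L_eq = I/(md), where I is about the pivot and d = 1.0400 m.
I_cm = (2/5)mR² = 2.5136 kg·m², so I = I_cm + md² = 2.5136 + 6.2841 = 8.7977 kg·m².
L_eq = 8.7977/(5.810 × 1.0400) = 1.456 m.

1.456 m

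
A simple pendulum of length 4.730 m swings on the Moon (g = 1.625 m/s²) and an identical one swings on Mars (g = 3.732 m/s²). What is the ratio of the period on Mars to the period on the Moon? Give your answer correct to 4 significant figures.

0.6599

T ∝ 1/√g, so T₂/T₁ = √(g₁/g₂) = √(1.625/3.732) = 0.6599.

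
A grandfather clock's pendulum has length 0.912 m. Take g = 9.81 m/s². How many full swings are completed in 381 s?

198

T = 2π√(L/g) = 2π√(0.912/9.81) = 1.916 s.
Number of complete oscillations = ⌊381/1.916⌋ = ⌊198.9⌋ = 198.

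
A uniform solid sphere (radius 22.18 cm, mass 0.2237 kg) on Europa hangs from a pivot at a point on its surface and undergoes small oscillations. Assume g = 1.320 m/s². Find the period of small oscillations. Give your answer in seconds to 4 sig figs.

3.047 s

I_cm = (2/5)mr² = 0.0044020 kg·m². The pivot is at distance d = 0.2218 m from the centre of mass.
By the parallel-axis theorem, I = I_cm + md² = 0.0044020 + 0.011005 = 0.015407 kg·m².
T = 2π√(I/(mgd)) = 2π√(0.015407/(0.2237 × 1.320 × 0.2218)) = 3.047 s.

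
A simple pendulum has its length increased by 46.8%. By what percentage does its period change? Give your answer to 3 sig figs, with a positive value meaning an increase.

21.2%

T ∝ √L, so T'/T = √(1.468) = 1.212.
Percentage change in T = (1.212 − 1) × 100% = 21.2%.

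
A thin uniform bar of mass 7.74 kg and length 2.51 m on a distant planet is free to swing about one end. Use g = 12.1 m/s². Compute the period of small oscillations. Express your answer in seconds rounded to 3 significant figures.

2.34 s

For a physical pendulum T = 2π√(I/(mgd)), with d = 1.255 m from pivot to centre of mass.
I_cm = mL²/12 = 7.74 × 2.51²/12 = 4.064 kg·m²; I = I_cm + md² = 4.064 + 7.74 × 1.255² = 16.25 kg·m².
T = 2π√(16.25/(7.74 × 12.1 × 1.255)) = 2.34 s.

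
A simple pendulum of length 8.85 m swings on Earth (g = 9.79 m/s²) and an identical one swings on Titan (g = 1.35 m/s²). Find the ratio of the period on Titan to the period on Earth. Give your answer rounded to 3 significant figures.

2.69

T ∝ 1/√g, so T₂/T₁ = √(g₁/g₂) = √(9.79/1.35) = 2.69.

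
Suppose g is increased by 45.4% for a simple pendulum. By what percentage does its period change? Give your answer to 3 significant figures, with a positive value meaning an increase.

T ∝ 1/√g, so T'/T = 1/√(1.454) = 0.8293.
Percentage change in T = (0.8293 − 1) × 100% = -17.1%.

-17.1%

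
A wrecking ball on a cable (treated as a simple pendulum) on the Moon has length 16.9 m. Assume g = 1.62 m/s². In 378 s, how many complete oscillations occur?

T = 2π√(L/g) = 2π√(16.9/1.62) = 20.29 s.
Number of complete oscillations = ⌊378/20.29⌋ = ⌊18.63⌋ = 18.

18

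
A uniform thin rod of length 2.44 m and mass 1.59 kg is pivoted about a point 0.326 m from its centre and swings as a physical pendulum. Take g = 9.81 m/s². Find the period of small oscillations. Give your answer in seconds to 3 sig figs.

2.73 s

For a physical pendulum T = 2π√(I/(mgd)), with d = 0.3260 m from pivot to centre of mass.
I_cm = mL²/12 = 1.59 × 2.44²/12 = 0.7889 kg·m²; I = I_cm + md² = 0.7889 + 1.59 × 0.3260² = 0.9578 kg·m².
T = 2π√(0.9578/(1.59 × 9.81 × 0.3260)) = 2.73 s.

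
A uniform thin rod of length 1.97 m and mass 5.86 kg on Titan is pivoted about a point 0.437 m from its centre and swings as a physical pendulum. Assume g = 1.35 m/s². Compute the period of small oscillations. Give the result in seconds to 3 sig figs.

5.87 s

For a physical pendulum T = 2π√(I/(mgd)), with d = 0.4370 m from pivot to centre of mass.
I_cm = mL²/12 = 5.86 × 1.97²/12 = 1.895 kg·m²; I = I_cm + md² = 1.895 + 5.86 × 0.4370² = 3.014 kg·m².
T = 2π√(3.014/(5.86 × 1.35 × 0.4370)) = 5.87 s.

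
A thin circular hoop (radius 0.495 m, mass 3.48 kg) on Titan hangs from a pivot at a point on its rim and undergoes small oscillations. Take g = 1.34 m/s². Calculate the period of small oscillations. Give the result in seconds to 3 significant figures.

5.40 s

I_cm = mr² = 0.8527 kg·m². The pivot is at distance d = 0.495 m from the centre of mass.
By the parallel-axis theorem, I = I_cm + md² = 0.8527 + 0.8527 = 1.705 kg·m².
T = 2π√(I/(mgd)) = 2π√(1.705/(3.48 × 1.34 × 0.495)) = 5.40 s.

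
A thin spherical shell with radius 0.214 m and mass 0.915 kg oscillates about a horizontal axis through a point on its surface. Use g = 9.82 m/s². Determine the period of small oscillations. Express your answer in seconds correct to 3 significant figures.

1.20 s

I_cm = (2/3)mr² = 0.02794 kg·m². The pivot is at distance d = 0.214 m from the centre of mass.
By the parallel-axis theorem, I = I_cm + md² = 0.02794 + 0.04190 = 0.06984 kg·m².
T = 2π√(I/(mgd)) = 2π√(0.06984/(0.915 × 9.82 × 0.214)) = 1.20 s.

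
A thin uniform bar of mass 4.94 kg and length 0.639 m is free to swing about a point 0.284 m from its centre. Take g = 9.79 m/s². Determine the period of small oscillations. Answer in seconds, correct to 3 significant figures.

1.28 s

For a physical pendulum T = 2π√(I/(mgd)), with d = 0.2840 m from pivot to centre of mass.
I_cm = mL²/12 = 4.94 × 0.639²/12 = 0.1681 kg·m²; I = I_cm + md² = 0.1681 + 4.94 × 0.2840² = 0.5665 kg·m².
T = 2π√(0.5665/(4.94 × 9.79 × 0.2840)) = 1.28 s.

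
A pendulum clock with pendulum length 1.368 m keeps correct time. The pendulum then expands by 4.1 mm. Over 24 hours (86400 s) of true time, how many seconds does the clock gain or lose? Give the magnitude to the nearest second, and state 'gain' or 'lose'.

lose 129 s

T ∝ √L, so T'/T = √(1.37210/1.368) = 1.00150.
In 86400 s of true time the clock registers 86400/1.00150 = 86270.8 s, so it loses 129 s.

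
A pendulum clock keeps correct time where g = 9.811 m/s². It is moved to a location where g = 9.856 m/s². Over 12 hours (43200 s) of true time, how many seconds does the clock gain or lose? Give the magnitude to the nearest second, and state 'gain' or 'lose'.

The clock's period scales as T ∝ 1/√g, so T'/T = √(9.811/9.856) = 0.997715.
In 43200 s of true time the clock registers 43200/0.997715 = 43299.0 s, so it gains 99 s.

gain 99 s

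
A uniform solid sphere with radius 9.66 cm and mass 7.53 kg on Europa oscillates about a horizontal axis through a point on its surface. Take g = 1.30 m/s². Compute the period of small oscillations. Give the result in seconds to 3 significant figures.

I_cm = (2/5)mr² = 0.02811 kg·m². The pivot is at distance d = 0.0966 m from the centre of mass.
By the parallel-axis theorem, I = I_cm + md² = 0.02811 + 0.07027 = 0.09837 kg·m².
T = 2π√(I/(mgd)) = 2π√(0.09837/(7.53 × 1.30 × 0.0966)) = 2.03 s.

2.03 s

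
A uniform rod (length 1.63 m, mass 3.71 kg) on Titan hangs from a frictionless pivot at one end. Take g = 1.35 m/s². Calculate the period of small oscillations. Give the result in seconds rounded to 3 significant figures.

5.64 s

For a physical pendulum T = 2π√(I/(mgd)), with d = 0.8150 m from pivot to centre of mass.
I_cm = mL²/12 = 3.71 × 1.63²/12 = 0.8214 kg·m²; I = I_cm + md² = 0.8214 + 3.71 × 0.8150² = 3.286 kg·m².
T = 2π√(3.286/(3.71 × 1.35 × 0.8150)) = 5.64 s.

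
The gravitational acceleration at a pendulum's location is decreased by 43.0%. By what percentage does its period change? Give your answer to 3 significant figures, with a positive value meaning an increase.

32.5%

T ∝ 1/√g, so T'/T = 1/√(0.5700) = 1.325.
Percentage change in T = (1.325 − 1) × 100% = 32.5%.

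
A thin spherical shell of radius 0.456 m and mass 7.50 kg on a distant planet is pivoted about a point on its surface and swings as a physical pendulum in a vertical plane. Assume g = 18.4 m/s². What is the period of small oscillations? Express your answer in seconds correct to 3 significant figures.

I_cm = (2/3)mr² = 1.040 kg·m². The pivot is at distance d = 0.456 m from the centre of mass.
By the parallel-axis theorem, I = I_cm + md² = 1.040 + 1.560 = 2.599 kg·m².
T = 2π√(I/(mgd)) = 2π√(2.599/(7.50 × 18.4 × 0.456)) = 1.28 s.

1.28 s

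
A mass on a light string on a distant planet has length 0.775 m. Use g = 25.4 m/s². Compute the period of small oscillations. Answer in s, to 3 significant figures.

T = 2π√(L/g) = 2π√(0.775/25.4) = 2π × 0.1747 = 1.10 s.

1.10 s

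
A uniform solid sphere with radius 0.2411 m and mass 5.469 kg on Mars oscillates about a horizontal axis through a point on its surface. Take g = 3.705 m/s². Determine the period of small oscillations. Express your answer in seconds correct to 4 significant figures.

1.896 s

I_cm = (2/5)mr² = 0.12716 kg·m². The pivot is at distance d = 0.2411 m from the centre of mass.
By the parallel-axis theorem, I = I_cm + md² = 0.12716 + 0.31791 = 0.44507 kg·m².
T = 2π√(I/(mgd)) = 2π√(0.44507/(5.469 × 3.705 × 0.2411)) = 1.896 s.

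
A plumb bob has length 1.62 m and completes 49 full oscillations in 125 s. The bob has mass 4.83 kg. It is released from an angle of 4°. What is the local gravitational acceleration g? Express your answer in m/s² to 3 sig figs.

9.83 m/s²

T = 125/49 = 2.551 s.
From T = 2π√(L/g), g = 4π²L/T² = 4π² × 1.62/2.551² = 9.83 m/s².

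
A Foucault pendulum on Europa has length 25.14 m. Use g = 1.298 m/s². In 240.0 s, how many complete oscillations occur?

T = 2π√(L/g) = 2π√(25.14/1.298) = 27.652 s.
Number of complete oscillations = ⌊240.0/27.652⌋ = ⌊8.6793⌋ = 8.

8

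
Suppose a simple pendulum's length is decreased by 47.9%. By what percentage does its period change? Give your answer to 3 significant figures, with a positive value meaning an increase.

T ∝ √L, so T'/T = √(0.5210) = 0.7218.
Percentage change in T = (0.7218 − 1) × 100% = -27.8%.

-27.8%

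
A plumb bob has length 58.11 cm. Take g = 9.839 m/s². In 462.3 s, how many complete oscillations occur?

T = 2π√(L/g) = 2π√(0.5811/9.839) = 1.5270 s.
Number of complete oscillations = ⌊462.3/1.5270⌋ = ⌊302.76⌋ = 302.

302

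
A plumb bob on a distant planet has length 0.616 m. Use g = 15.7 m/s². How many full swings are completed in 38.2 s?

T = 2π√(L/g) = 2π√(0.616/15.7) = 1.245 s.
Number of complete oscillations = ⌊38.2/1.245⌋ = ⌊30.69⌋ = 30.

30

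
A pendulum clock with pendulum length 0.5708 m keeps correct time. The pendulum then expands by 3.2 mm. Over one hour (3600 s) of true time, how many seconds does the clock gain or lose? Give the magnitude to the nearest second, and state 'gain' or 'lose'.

T ∝ √L, so T'/T = √(0.57400/0.5708) = 1.00280.
In 3600 s of true time the clock registers 3600/1.00280 = 3590.0 s, so it loses 10 s.

lose 10 s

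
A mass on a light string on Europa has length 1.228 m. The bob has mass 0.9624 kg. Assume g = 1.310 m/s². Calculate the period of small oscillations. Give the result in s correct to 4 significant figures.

6.083 s

T = 2π√(L/g) = 2π√(1.228/1.310) = 2π × 0.96820 = 6.083 s.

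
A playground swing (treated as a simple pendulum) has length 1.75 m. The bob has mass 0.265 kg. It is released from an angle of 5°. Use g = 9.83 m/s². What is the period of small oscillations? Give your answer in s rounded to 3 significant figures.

2.65 s

T = 2π√(L/g) = 2π√(1.75/9.83) = 2π × 0.4219 = 2.65 s.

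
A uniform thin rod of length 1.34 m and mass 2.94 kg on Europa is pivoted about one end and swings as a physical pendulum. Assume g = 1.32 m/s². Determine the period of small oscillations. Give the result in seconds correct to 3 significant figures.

For a physical pendulum T = 2π√(I/(mgd)), with d = 0.6700 m from pivot to centre of mass.
I_cm = mL²/12 = 2.94 × 1.34²/12 = 0.4399 kg·m²; I = I_cm + md² = 0.4399 + 2.94 × 0.6700² = 1.760 kg·m².
T = 2π√(1.760/(2.94 × 1.32 × 0.6700)) = 5.17 s.

5.17 s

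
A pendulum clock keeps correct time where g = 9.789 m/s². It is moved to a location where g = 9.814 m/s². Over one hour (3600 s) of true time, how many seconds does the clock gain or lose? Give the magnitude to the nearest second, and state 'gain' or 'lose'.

The clock's period scales as T ∝ 1/√g, so T'/T = √(9.789/9.814) = 0.998725.
In 3600 s of true time the clock registers 3600/0.998725 = 3604.6 s, so it gains 5 s.

gain 5 s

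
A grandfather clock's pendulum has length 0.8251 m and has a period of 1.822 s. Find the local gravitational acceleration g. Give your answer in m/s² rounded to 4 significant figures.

From T = 2π√(L/g), g = 4π²L/T² = 4π² × 0.8251/1.8220² = 9.812 m/s².

9.812 m/s²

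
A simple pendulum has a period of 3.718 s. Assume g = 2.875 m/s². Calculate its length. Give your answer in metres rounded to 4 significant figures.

From T = 2π√(L/g), L = gT²/(4π²) = 2.875 × 3.7180²/(4π²) = 1.007 m.

1.007 m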